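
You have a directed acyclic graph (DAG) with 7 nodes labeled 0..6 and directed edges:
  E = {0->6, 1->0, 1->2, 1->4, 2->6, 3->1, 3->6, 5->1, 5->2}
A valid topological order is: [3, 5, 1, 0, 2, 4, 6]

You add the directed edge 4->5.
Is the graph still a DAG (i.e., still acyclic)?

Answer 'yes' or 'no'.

Answer: no

Derivation:
Given toposort: [3, 5, 1, 0, 2, 4, 6]
Position of 4: index 5; position of 5: index 1
New edge 4->5: backward (u after v in old order)
Backward edge: old toposort is now invalid. Check if this creates a cycle.
Does 5 already reach 4? Reachable from 5: [0, 1, 2, 4, 5, 6]. YES -> cycle!
Still a DAG? no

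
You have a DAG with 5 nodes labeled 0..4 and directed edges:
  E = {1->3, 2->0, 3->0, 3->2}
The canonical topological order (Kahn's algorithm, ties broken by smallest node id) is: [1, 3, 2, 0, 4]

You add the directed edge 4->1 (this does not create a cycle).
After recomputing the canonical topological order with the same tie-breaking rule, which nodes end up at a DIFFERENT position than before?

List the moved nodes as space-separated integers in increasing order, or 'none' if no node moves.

Old toposort: [1, 3, 2, 0, 4]
Added edge 4->1
Recompute Kahn (smallest-id tiebreak):
  initial in-degrees: [2, 1, 1, 1, 0]
  ready (indeg=0): [4]
  pop 4: indeg[1]->0 | ready=[1] | order so far=[4]
  pop 1: indeg[3]->0 | ready=[3] | order so far=[4, 1]
  pop 3: indeg[0]->1; indeg[2]->0 | ready=[2] | order so far=[4, 1, 3]
  pop 2: indeg[0]->0 | ready=[0] | order so far=[4, 1, 3, 2]
  pop 0: no out-edges | ready=[] | order so far=[4, 1, 3, 2, 0]
New canonical toposort: [4, 1, 3, 2, 0]
Compare positions:
  Node 0: index 3 -> 4 (moved)
  Node 1: index 0 -> 1 (moved)
  Node 2: index 2 -> 3 (moved)
  Node 3: index 1 -> 2 (moved)
  Node 4: index 4 -> 0 (moved)
Nodes that changed position: 0 1 2 3 4

Answer: 0 1 2 3 4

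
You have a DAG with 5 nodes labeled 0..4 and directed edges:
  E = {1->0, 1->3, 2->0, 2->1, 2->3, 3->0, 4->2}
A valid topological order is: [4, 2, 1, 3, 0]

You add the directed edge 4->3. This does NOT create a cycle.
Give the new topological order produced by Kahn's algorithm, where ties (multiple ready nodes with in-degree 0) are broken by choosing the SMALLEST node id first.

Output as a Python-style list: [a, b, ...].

Old toposort: [4, 2, 1, 3, 0]
Added edge: 4->3
Position of 4 (0) < position of 3 (3). Old order still valid.
Run Kahn's algorithm (break ties by smallest node id):
  initial in-degrees: [3, 1, 1, 3, 0]
  ready (indeg=0): [4]
  pop 4: indeg[2]->0; indeg[3]->2 | ready=[2] | order so far=[4]
  pop 2: indeg[0]->2; indeg[1]->0; indeg[3]->1 | ready=[1] | order so far=[4, 2]
  pop 1: indeg[0]->1; indeg[3]->0 | ready=[3] | order so far=[4, 2, 1]
  pop 3: indeg[0]->0 | ready=[0] | order so far=[4, 2, 1, 3]
  pop 0: no out-edges | ready=[] | order so far=[4, 2, 1, 3, 0]
  Result: [4, 2, 1, 3, 0]

Answer: [4, 2, 1, 3, 0]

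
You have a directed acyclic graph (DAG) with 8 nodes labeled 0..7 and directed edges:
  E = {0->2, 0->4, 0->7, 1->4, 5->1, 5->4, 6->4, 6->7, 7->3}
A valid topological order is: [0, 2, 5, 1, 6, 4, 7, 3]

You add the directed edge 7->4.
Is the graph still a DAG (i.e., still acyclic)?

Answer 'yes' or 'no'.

Given toposort: [0, 2, 5, 1, 6, 4, 7, 3]
Position of 7: index 6; position of 4: index 5
New edge 7->4: backward (u after v in old order)
Backward edge: old toposort is now invalid. Check if this creates a cycle.
Does 4 already reach 7? Reachable from 4: [4]. NO -> still a DAG (reorder needed).
Still a DAG? yes

Answer: yes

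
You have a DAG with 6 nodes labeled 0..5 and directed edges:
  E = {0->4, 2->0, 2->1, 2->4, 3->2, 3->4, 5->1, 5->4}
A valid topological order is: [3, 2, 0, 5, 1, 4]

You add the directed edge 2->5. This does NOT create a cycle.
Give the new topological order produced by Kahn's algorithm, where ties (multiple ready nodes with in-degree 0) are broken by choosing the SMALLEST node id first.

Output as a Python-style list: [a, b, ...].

Old toposort: [3, 2, 0, 5, 1, 4]
Added edge: 2->5
Position of 2 (1) < position of 5 (3). Old order still valid.
Run Kahn's algorithm (break ties by smallest node id):
  initial in-degrees: [1, 2, 1, 0, 4, 1]
  ready (indeg=0): [3]
  pop 3: indeg[2]->0; indeg[4]->3 | ready=[2] | order so far=[3]
  pop 2: indeg[0]->0; indeg[1]->1; indeg[4]->2; indeg[5]->0 | ready=[0, 5] | order so far=[3, 2]
  pop 0: indeg[4]->1 | ready=[5] | order so far=[3, 2, 0]
  pop 5: indeg[1]->0; indeg[4]->0 | ready=[1, 4] | order so far=[3, 2, 0, 5]
  pop 1: no out-edges | ready=[4] | order so far=[3, 2, 0, 5, 1]
  pop 4: no out-edges | ready=[] | order so far=[3, 2, 0, 5, 1, 4]
  Result: [3, 2, 0, 5, 1, 4]

Answer: [3, 2, 0, 5, 1, 4]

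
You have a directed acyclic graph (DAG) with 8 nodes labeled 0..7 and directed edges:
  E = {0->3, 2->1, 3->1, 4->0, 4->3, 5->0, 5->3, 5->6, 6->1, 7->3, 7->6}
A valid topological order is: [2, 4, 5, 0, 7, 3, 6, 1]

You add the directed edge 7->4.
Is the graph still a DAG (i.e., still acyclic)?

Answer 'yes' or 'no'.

Given toposort: [2, 4, 5, 0, 7, 3, 6, 1]
Position of 7: index 4; position of 4: index 1
New edge 7->4: backward (u after v in old order)
Backward edge: old toposort is now invalid. Check if this creates a cycle.
Does 4 already reach 7? Reachable from 4: [0, 1, 3, 4]. NO -> still a DAG (reorder needed).
Still a DAG? yes

Answer: yes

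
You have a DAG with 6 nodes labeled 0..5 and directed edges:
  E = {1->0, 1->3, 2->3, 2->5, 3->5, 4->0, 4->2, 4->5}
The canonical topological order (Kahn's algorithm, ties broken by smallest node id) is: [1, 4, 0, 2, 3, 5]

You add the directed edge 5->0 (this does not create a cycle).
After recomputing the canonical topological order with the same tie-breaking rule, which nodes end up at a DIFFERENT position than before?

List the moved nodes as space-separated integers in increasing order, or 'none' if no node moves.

Answer: 0 2 3 5

Derivation:
Old toposort: [1, 4, 0, 2, 3, 5]
Added edge 5->0
Recompute Kahn (smallest-id tiebreak):
  initial in-degrees: [3, 0, 1, 2, 0, 3]
  ready (indeg=0): [1, 4]
  pop 1: indeg[0]->2; indeg[3]->1 | ready=[4] | order so far=[1]
  pop 4: indeg[0]->1; indeg[2]->0; indeg[5]->2 | ready=[2] | order so far=[1, 4]
  pop 2: indeg[3]->0; indeg[5]->1 | ready=[3] | order so far=[1, 4, 2]
  pop 3: indeg[5]->0 | ready=[5] | order so far=[1, 4, 2, 3]
  pop 5: indeg[0]->0 | ready=[0] | order so far=[1, 4, 2, 3, 5]
  pop 0: no out-edges | ready=[] | order so far=[1, 4, 2, 3, 5, 0]
New canonical toposort: [1, 4, 2, 3, 5, 0]
Compare positions:
  Node 0: index 2 -> 5 (moved)
  Node 1: index 0 -> 0 (same)
  Node 2: index 3 -> 2 (moved)
  Node 3: index 4 -> 3 (moved)
  Node 4: index 1 -> 1 (same)
  Node 5: index 5 -> 4 (moved)
Nodes that changed position: 0 2 3 5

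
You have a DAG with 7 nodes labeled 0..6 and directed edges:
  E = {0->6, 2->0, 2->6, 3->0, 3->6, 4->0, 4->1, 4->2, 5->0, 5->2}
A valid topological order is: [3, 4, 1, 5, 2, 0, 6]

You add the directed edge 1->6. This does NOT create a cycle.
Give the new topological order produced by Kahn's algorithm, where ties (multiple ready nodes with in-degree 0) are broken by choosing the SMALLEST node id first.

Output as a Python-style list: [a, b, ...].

Answer: [3, 4, 1, 5, 2, 0, 6]

Derivation:
Old toposort: [3, 4, 1, 5, 2, 0, 6]
Added edge: 1->6
Position of 1 (2) < position of 6 (6). Old order still valid.
Run Kahn's algorithm (break ties by smallest node id):
  initial in-degrees: [4, 1, 2, 0, 0, 0, 4]
  ready (indeg=0): [3, 4, 5]
  pop 3: indeg[0]->3; indeg[6]->3 | ready=[4, 5] | order so far=[3]
  pop 4: indeg[0]->2; indeg[1]->0; indeg[2]->1 | ready=[1, 5] | order so far=[3, 4]
  pop 1: indeg[6]->2 | ready=[5] | order so far=[3, 4, 1]
  pop 5: indeg[0]->1; indeg[2]->0 | ready=[2] | order so far=[3, 4, 1, 5]
  pop 2: indeg[0]->0; indeg[6]->1 | ready=[0] | order so far=[3, 4, 1, 5, 2]
  pop 0: indeg[6]->0 | ready=[6] | order so far=[3, 4, 1, 5, 2, 0]
  pop 6: no out-edges | ready=[] | order so far=[3, 4, 1, 5, 2, 0, 6]
  Result: [3, 4, 1, 5, 2, 0, 6]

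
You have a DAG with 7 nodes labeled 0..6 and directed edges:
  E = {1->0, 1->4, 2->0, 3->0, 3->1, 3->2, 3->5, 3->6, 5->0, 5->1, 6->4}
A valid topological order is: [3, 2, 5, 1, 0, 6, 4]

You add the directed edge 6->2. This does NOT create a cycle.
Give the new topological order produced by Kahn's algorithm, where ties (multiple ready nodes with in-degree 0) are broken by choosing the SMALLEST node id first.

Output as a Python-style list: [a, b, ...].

Old toposort: [3, 2, 5, 1, 0, 6, 4]
Added edge: 6->2
Position of 6 (5) > position of 2 (1). Must reorder: 6 must now come before 2.
Run Kahn's algorithm (break ties by smallest node id):
  initial in-degrees: [4, 2, 2, 0, 2, 1, 1]
  ready (indeg=0): [3]
  pop 3: indeg[0]->3; indeg[1]->1; indeg[2]->1; indeg[5]->0; indeg[6]->0 | ready=[5, 6] | order so far=[3]
  pop 5: indeg[0]->2; indeg[1]->0 | ready=[1, 6] | order so far=[3, 5]
  pop 1: indeg[0]->1; indeg[4]->1 | ready=[6] | order so far=[3, 5, 1]
  pop 6: indeg[2]->0; indeg[4]->0 | ready=[2, 4] | order so far=[3, 5, 1, 6]
  pop 2: indeg[0]->0 | ready=[0, 4] | order so far=[3, 5, 1, 6, 2]
  pop 0: no out-edges | ready=[4] | order so far=[3, 5, 1, 6, 2, 0]
  pop 4: no out-edges | ready=[] | order so far=[3, 5, 1, 6, 2, 0, 4]
  Result: [3, 5, 1, 6, 2, 0, 4]

Answer: [3, 5, 1, 6, 2, 0, 4]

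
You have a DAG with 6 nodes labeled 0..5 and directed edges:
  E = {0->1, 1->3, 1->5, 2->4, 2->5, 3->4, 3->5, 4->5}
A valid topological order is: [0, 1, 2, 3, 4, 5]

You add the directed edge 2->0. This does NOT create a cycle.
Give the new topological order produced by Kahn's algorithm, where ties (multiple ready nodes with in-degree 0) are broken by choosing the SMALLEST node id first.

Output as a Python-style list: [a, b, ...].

Old toposort: [0, 1, 2, 3, 4, 5]
Added edge: 2->0
Position of 2 (2) > position of 0 (0). Must reorder: 2 must now come before 0.
Run Kahn's algorithm (break ties by smallest node id):
  initial in-degrees: [1, 1, 0, 1, 2, 4]
  ready (indeg=0): [2]
  pop 2: indeg[0]->0; indeg[4]->1; indeg[5]->3 | ready=[0] | order so far=[2]
  pop 0: indeg[1]->0 | ready=[1] | order so far=[2, 0]
  pop 1: indeg[3]->0; indeg[5]->2 | ready=[3] | order so far=[2, 0, 1]
  pop 3: indeg[4]->0; indeg[5]->1 | ready=[4] | order so far=[2, 0, 1, 3]
  pop 4: indeg[5]->0 | ready=[5] | order so far=[2, 0, 1, 3, 4]
  pop 5: no out-edges | ready=[] | order so far=[2, 0, 1, 3, 4, 5]
  Result: [2, 0, 1, 3, 4, 5]

Answer: [2, 0, 1, 3, 4, 5]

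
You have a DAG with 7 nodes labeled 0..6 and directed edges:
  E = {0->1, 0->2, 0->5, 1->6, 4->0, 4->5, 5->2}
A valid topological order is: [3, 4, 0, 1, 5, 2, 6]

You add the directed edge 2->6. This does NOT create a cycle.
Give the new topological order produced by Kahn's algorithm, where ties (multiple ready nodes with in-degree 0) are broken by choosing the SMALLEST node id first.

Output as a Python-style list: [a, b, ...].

Old toposort: [3, 4, 0, 1, 5, 2, 6]
Added edge: 2->6
Position of 2 (5) < position of 6 (6). Old order still valid.
Run Kahn's algorithm (break ties by smallest node id):
  initial in-degrees: [1, 1, 2, 0, 0, 2, 2]
  ready (indeg=0): [3, 4]
  pop 3: no out-edges | ready=[4] | order so far=[3]
  pop 4: indeg[0]->0; indeg[5]->1 | ready=[0] | order so far=[3, 4]
  pop 0: indeg[1]->0; indeg[2]->1; indeg[5]->0 | ready=[1, 5] | order so far=[3, 4, 0]
  pop 1: indeg[6]->1 | ready=[5] | order so far=[3, 4, 0, 1]
  pop 5: indeg[2]->0 | ready=[2] | order so far=[3, 4, 0, 1, 5]
  pop 2: indeg[6]->0 | ready=[6] | order so far=[3, 4, 0, 1, 5, 2]
  pop 6: no out-edges | ready=[] | order so far=[3, 4, 0, 1, 5, 2, 6]
  Result: [3, 4, 0, 1, 5, 2, 6]

Answer: [3, 4, 0, 1, 5, 2, 6]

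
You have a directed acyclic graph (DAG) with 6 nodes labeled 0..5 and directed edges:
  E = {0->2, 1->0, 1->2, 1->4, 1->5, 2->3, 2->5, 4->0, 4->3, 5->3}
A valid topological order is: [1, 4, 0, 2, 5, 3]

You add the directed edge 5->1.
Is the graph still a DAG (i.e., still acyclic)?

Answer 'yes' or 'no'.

Answer: no

Derivation:
Given toposort: [1, 4, 0, 2, 5, 3]
Position of 5: index 4; position of 1: index 0
New edge 5->1: backward (u after v in old order)
Backward edge: old toposort is now invalid. Check if this creates a cycle.
Does 1 already reach 5? Reachable from 1: [0, 1, 2, 3, 4, 5]. YES -> cycle!
Still a DAG? no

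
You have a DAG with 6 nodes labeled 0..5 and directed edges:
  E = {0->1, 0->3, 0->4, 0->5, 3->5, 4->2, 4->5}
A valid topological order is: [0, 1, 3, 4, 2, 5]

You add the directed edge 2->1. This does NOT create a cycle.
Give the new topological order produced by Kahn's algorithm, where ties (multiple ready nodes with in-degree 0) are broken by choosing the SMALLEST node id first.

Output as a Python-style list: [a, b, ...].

Answer: [0, 3, 4, 2, 1, 5]

Derivation:
Old toposort: [0, 1, 3, 4, 2, 5]
Added edge: 2->1
Position of 2 (4) > position of 1 (1). Must reorder: 2 must now come before 1.
Run Kahn's algorithm (break ties by smallest node id):
  initial in-degrees: [0, 2, 1, 1, 1, 3]
  ready (indeg=0): [0]
  pop 0: indeg[1]->1; indeg[3]->0; indeg[4]->0; indeg[5]->2 | ready=[3, 4] | order so far=[0]
  pop 3: indeg[5]->1 | ready=[4] | order so far=[0, 3]
  pop 4: indeg[2]->0; indeg[5]->0 | ready=[2, 5] | order so far=[0, 3, 4]
  pop 2: indeg[1]->0 | ready=[1, 5] | order so far=[0, 3, 4, 2]
  pop 1: no out-edges | ready=[5] | order so far=[0, 3, 4, 2, 1]
  pop 5: no out-edges | ready=[] | order so far=[0, 3, 4, 2, 1, 5]
  Result: [0, 3, 4, 2, 1, 5]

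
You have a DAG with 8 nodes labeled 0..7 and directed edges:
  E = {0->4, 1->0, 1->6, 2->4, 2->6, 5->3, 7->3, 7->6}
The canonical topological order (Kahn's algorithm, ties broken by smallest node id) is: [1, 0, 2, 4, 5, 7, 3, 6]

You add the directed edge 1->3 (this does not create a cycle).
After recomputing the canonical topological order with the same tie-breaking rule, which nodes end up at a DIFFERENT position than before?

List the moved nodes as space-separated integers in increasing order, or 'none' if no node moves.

Old toposort: [1, 0, 2, 4, 5, 7, 3, 6]
Added edge 1->3
Recompute Kahn (smallest-id tiebreak):
  initial in-degrees: [1, 0, 0, 3, 2, 0, 3, 0]
  ready (indeg=0): [1, 2, 5, 7]
  pop 1: indeg[0]->0; indeg[3]->2; indeg[6]->2 | ready=[0, 2, 5, 7] | order so far=[1]
  pop 0: indeg[4]->1 | ready=[2, 5, 7] | order so far=[1, 0]
  pop 2: indeg[4]->0; indeg[6]->1 | ready=[4, 5, 7] | order so far=[1, 0, 2]
  pop 4: no out-edges | ready=[5, 7] | order so far=[1, 0, 2, 4]
  pop 5: indeg[3]->1 | ready=[7] | order so far=[1, 0, 2, 4, 5]
  pop 7: indeg[3]->0; indeg[6]->0 | ready=[3, 6] | order so far=[1, 0, 2, 4, 5, 7]
  pop 3: no out-edges | ready=[6] | order so far=[1, 0, 2, 4, 5, 7, 3]
  pop 6: no out-edges | ready=[] | order so far=[1, 0, 2, 4, 5, 7, 3, 6]
New canonical toposort: [1, 0, 2, 4, 5, 7, 3, 6]
Compare positions:
  Node 0: index 1 -> 1 (same)
  Node 1: index 0 -> 0 (same)
  Node 2: index 2 -> 2 (same)
  Node 3: index 6 -> 6 (same)
  Node 4: index 3 -> 3 (same)
  Node 5: index 4 -> 4 (same)
  Node 6: index 7 -> 7 (same)
  Node 7: index 5 -> 5 (same)
Nodes that changed position: none

Answer: none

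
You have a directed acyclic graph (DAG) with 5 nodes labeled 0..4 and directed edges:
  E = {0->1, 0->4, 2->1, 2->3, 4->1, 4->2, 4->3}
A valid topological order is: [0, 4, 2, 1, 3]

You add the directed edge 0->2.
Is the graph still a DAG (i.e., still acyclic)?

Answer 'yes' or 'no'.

Given toposort: [0, 4, 2, 1, 3]
Position of 0: index 0; position of 2: index 2
New edge 0->2: forward
Forward edge: respects the existing order. Still a DAG, same toposort still valid.
Still a DAG? yes

Answer: yes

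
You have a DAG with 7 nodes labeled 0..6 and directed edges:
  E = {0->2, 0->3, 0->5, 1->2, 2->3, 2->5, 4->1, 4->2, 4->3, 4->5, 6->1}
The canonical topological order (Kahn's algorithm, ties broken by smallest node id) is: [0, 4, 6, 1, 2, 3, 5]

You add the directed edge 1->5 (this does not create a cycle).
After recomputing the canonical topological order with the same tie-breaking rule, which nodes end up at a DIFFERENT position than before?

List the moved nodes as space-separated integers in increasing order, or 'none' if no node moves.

Old toposort: [0, 4, 6, 1, 2, 3, 5]
Added edge 1->5
Recompute Kahn (smallest-id tiebreak):
  initial in-degrees: [0, 2, 3, 3, 0, 4, 0]
  ready (indeg=0): [0, 4, 6]
  pop 0: indeg[2]->2; indeg[3]->2; indeg[5]->3 | ready=[4, 6] | order so far=[0]
  pop 4: indeg[1]->1; indeg[2]->1; indeg[3]->1; indeg[5]->2 | ready=[6] | order so far=[0, 4]
  pop 6: indeg[1]->0 | ready=[1] | order so far=[0, 4, 6]
  pop 1: indeg[2]->0; indeg[5]->1 | ready=[2] | order so far=[0, 4, 6, 1]
  pop 2: indeg[3]->0; indeg[5]->0 | ready=[3, 5] | order so far=[0, 4, 6, 1, 2]
  pop 3: no out-edges | ready=[5] | order so far=[0, 4, 6, 1, 2, 3]
  pop 5: no out-edges | ready=[] | order so far=[0, 4, 6, 1, 2, 3, 5]
New canonical toposort: [0, 4, 6, 1, 2, 3, 5]
Compare positions:
  Node 0: index 0 -> 0 (same)
  Node 1: index 3 -> 3 (same)
  Node 2: index 4 -> 4 (same)
  Node 3: index 5 -> 5 (same)
  Node 4: index 1 -> 1 (same)
  Node 5: index 6 -> 6 (same)
  Node 6: index 2 -> 2 (same)
Nodes that changed position: none

Answer: none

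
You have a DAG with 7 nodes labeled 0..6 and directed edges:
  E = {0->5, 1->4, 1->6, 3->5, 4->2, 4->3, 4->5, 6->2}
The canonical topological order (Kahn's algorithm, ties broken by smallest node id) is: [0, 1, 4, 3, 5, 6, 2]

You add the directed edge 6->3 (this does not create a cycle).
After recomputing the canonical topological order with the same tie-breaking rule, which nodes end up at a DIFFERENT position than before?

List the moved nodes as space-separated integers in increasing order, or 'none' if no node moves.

Old toposort: [0, 1, 4, 3, 5, 6, 2]
Added edge 6->3
Recompute Kahn (smallest-id tiebreak):
  initial in-degrees: [0, 0, 2, 2, 1, 3, 1]
  ready (indeg=0): [0, 1]
  pop 0: indeg[5]->2 | ready=[1] | order so far=[0]
  pop 1: indeg[4]->0; indeg[6]->0 | ready=[4, 6] | order so far=[0, 1]
  pop 4: indeg[2]->1; indeg[3]->1; indeg[5]->1 | ready=[6] | order so far=[0, 1, 4]
  pop 6: indeg[2]->0; indeg[3]->0 | ready=[2, 3] | order so far=[0, 1, 4, 6]
  pop 2: no out-edges | ready=[3] | order so far=[0, 1, 4, 6, 2]
  pop 3: indeg[5]->0 | ready=[5] | order so far=[0, 1, 4, 6, 2, 3]
  pop 5: no out-edges | ready=[] | order so far=[0, 1, 4, 6, 2, 3, 5]
New canonical toposort: [0, 1, 4, 6, 2, 3, 5]
Compare positions:
  Node 0: index 0 -> 0 (same)
  Node 1: index 1 -> 1 (same)
  Node 2: index 6 -> 4 (moved)
  Node 3: index 3 -> 5 (moved)
  Node 4: index 2 -> 2 (same)
  Node 5: index 4 -> 6 (moved)
  Node 6: index 5 -> 3 (moved)
Nodes that changed position: 2 3 5 6

Answer: 2 3 5 6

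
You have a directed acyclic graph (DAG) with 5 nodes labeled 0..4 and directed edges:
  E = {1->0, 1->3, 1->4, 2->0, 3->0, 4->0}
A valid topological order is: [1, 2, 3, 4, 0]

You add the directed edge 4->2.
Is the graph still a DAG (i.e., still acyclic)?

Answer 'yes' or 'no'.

Given toposort: [1, 2, 3, 4, 0]
Position of 4: index 3; position of 2: index 1
New edge 4->2: backward (u after v in old order)
Backward edge: old toposort is now invalid. Check if this creates a cycle.
Does 2 already reach 4? Reachable from 2: [0, 2]. NO -> still a DAG (reorder needed).
Still a DAG? yes

Answer: yes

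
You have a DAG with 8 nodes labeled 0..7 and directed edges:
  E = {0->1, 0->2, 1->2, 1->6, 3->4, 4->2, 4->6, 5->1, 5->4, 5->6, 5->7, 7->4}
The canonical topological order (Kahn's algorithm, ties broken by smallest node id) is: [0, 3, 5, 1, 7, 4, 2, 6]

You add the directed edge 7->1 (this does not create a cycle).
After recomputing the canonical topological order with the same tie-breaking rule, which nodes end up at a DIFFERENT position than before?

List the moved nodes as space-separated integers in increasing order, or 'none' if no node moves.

Answer: 1 7

Derivation:
Old toposort: [0, 3, 5, 1, 7, 4, 2, 6]
Added edge 7->1
Recompute Kahn (smallest-id tiebreak):
  initial in-degrees: [0, 3, 3, 0, 3, 0, 3, 1]
  ready (indeg=0): [0, 3, 5]
  pop 0: indeg[1]->2; indeg[2]->2 | ready=[3, 5] | order so far=[0]
  pop 3: indeg[4]->2 | ready=[5] | order so far=[0, 3]
  pop 5: indeg[1]->1; indeg[4]->1; indeg[6]->2; indeg[7]->0 | ready=[7] | order so far=[0, 3, 5]
  pop 7: indeg[1]->0; indeg[4]->0 | ready=[1, 4] | order so far=[0, 3, 5, 7]
  pop 1: indeg[2]->1; indeg[6]->1 | ready=[4] | order so far=[0, 3, 5, 7, 1]
  pop 4: indeg[2]->0; indeg[6]->0 | ready=[2, 6] | order so far=[0, 3, 5, 7, 1, 4]
  pop 2: no out-edges | ready=[6] | order so far=[0, 3, 5, 7, 1, 4, 2]
  pop 6: no out-edges | ready=[] | order so far=[0, 3, 5, 7, 1, 4, 2, 6]
New canonical toposort: [0, 3, 5, 7, 1, 4, 2, 6]
Compare positions:
  Node 0: index 0 -> 0 (same)
  Node 1: index 3 -> 4 (moved)
  Node 2: index 6 -> 6 (same)
  Node 3: index 1 -> 1 (same)
  Node 4: index 5 -> 5 (same)
  Node 5: index 2 -> 2 (same)
  Node 6: index 7 -> 7 (same)
  Node 7: index 4 -> 3 (moved)
Nodes that changed position: 1 7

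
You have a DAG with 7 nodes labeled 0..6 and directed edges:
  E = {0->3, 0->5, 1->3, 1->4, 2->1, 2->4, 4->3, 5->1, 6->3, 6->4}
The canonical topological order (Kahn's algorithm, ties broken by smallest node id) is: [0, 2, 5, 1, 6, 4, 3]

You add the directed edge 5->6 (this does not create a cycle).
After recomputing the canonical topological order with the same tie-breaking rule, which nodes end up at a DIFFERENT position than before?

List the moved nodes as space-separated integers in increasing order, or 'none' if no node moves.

Answer: none

Derivation:
Old toposort: [0, 2, 5, 1, 6, 4, 3]
Added edge 5->6
Recompute Kahn (smallest-id tiebreak):
  initial in-degrees: [0, 2, 0, 4, 3, 1, 1]
  ready (indeg=0): [0, 2]
  pop 0: indeg[3]->3; indeg[5]->0 | ready=[2, 5] | order so far=[0]
  pop 2: indeg[1]->1; indeg[4]->2 | ready=[5] | order so far=[0, 2]
  pop 5: indeg[1]->0; indeg[6]->0 | ready=[1, 6] | order so far=[0, 2, 5]
  pop 1: indeg[3]->2; indeg[4]->1 | ready=[6] | order so far=[0, 2, 5, 1]
  pop 6: indeg[3]->1; indeg[4]->0 | ready=[4] | order so far=[0, 2, 5, 1, 6]
  pop 4: indeg[3]->0 | ready=[3] | order so far=[0, 2, 5, 1, 6, 4]
  pop 3: no out-edges | ready=[] | order so far=[0, 2, 5, 1, 6, 4, 3]
New canonical toposort: [0, 2, 5, 1, 6, 4, 3]
Compare positions:
  Node 0: index 0 -> 0 (same)
  Node 1: index 3 -> 3 (same)
  Node 2: index 1 -> 1 (same)
  Node 3: index 6 -> 6 (same)
  Node 4: index 5 -> 5 (same)
  Node 5: index 2 -> 2 (same)
  Node 6: index 4 -> 4 (same)
Nodes that changed position: none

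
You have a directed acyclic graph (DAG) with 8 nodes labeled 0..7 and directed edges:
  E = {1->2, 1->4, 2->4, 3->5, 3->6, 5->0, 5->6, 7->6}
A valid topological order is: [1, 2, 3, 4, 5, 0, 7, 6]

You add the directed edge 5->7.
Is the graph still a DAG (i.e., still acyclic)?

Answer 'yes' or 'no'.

Given toposort: [1, 2, 3, 4, 5, 0, 7, 6]
Position of 5: index 4; position of 7: index 6
New edge 5->7: forward
Forward edge: respects the existing order. Still a DAG, same toposort still valid.
Still a DAG? yes

Answer: yes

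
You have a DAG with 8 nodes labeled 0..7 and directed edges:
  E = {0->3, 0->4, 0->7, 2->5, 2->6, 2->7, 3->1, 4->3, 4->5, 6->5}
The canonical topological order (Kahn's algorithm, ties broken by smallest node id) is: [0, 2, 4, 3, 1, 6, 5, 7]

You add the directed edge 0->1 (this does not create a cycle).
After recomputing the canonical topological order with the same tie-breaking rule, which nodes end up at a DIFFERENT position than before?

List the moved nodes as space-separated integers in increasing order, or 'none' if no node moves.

Old toposort: [0, 2, 4, 3, 1, 6, 5, 7]
Added edge 0->1
Recompute Kahn (smallest-id tiebreak):
  initial in-degrees: [0, 2, 0, 2, 1, 3, 1, 2]
  ready (indeg=0): [0, 2]
  pop 0: indeg[1]->1; indeg[3]->1; indeg[4]->0; indeg[7]->1 | ready=[2, 4] | order so far=[0]
  pop 2: indeg[5]->2; indeg[6]->0; indeg[7]->0 | ready=[4, 6, 7] | order so far=[0, 2]
  pop 4: indeg[3]->0; indeg[5]->1 | ready=[3, 6, 7] | order so far=[0, 2, 4]
  pop 3: indeg[1]->0 | ready=[1, 6, 7] | order so far=[0, 2, 4, 3]
  pop 1: no out-edges | ready=[6, 7] | order so far=[0, 2, 4, 3, 1]
  pop 6: indeg[5]->0 | ready=[5, 7] | order so far=[0, 2, 4, 3, 1, 6]
  pop 5: no out-edges | ready=[7] | order so far=[0, 2, 4, 3, 1, 6, 5]
  pop 7: no out-edges | ready=[] | order so far=[0, 2, 4, 3, 1, 6, 5, 7]
New canonical toposort: [0, 2, 4, 3, 1, 6, 5, 7]
Compare positions:
  Node 0: index 0 -> 0 (same)
  Node 1: index 4 -> 4 (same)
  Node 2: index 1 -> 1 (same)
  Node 3: index 3 -> 3 (same)
  Node 4: index 2 -> 2 (same)
  Node 5: index 6 -> 6 (same)
  Node 6: index 5 -> 5 (same)
  Node 7: index 7 -> 7 (same)
Nodes that changed position: none

Answer: none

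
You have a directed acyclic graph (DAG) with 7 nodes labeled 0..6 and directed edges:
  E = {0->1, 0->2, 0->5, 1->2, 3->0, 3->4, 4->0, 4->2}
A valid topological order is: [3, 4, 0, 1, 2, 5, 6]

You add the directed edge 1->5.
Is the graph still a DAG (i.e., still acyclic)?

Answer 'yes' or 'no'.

Given toposort: [3, 4, 0, 1, 2, 5, 6]
Position of 1: index 3; position of 5: index 5
New edge 1->5: forward
Forward edge: respects the existing order. Still a DAG, same toposort still valid.
Still a DAG? yes

Answer: yes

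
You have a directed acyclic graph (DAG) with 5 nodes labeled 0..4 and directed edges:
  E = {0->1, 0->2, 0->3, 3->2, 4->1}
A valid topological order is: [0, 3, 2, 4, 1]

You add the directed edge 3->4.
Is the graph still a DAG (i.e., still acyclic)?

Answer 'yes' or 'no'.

Answer: yes

Derivation:
Given toposort: [0, 3, 2, 4, 1]
Position of 3: index 1; position of 4: index 3
New edge 3->4: forward
Forward edge: respects the existing order. Still a DAG, same toposort still valid.
Still a DAG? yes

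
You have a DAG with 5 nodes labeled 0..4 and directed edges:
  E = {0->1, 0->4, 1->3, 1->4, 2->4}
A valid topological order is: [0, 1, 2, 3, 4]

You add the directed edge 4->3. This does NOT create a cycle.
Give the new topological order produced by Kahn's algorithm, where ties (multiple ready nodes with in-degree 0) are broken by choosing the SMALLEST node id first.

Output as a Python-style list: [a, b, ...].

Answer: [0, 1, 2, 4, 3]

Derivation:
Old toposort: [0, 1, 2, 3, 4]
Added edge: 4->3
Position of 4 (4) > position of 3 (3). Must reorder: 4 must now come before 3.
Run Kahn's algorithm (break ties by smallest node id):
  initial in-degrees: [0, 1, 0, 2, 3]
  ready (indeg=0): [0, 2]
  pop 0: indeg[1]->0; indeg[4]->2 | ready=[1, 2] | order so far=[0]
  pop 1: indeg[3]->1; indeg[4]->1 | ready=[2] | order so far=[0, 1]
  pop 2: indeg[4]->0 | ready=[4] | order so far=[0, 1, 2]
  pop 4: indeg[3]->0 | ready=[3] | order so far=[0, 1, 2, 4]
  pop 3: no out-edges | ready=[] | order so far=[0, 1, 2, 4, 3]
  Result: [0, 1, 2, 4, 3]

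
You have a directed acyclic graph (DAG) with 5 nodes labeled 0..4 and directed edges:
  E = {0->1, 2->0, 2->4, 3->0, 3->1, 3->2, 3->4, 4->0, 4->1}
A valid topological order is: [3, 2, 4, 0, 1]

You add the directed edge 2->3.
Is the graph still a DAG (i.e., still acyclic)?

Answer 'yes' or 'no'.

Answer: no

Derivation:
Given toposort: [3, 2, 4, 0, 1]
Position of 2: index 1; position of 3: index 0
New edge 2->3: backward (u after v in old order)
Backward edge: old toposort is now invalid. Check if this creates a cycle.
Does 3 already reach 2? Reachable from 3: [0, 1, 2, 3, 4]. YES -> cycle!
Still a DAG? no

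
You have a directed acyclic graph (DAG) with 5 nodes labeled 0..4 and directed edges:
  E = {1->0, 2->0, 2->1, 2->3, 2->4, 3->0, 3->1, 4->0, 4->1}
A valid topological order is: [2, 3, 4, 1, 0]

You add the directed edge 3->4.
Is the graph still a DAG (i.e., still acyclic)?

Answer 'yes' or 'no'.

Given toposort: [2, 3, 4, 1, 0]
Position of 3: index 1; position of 4: index 2
New edge 3->4: forward
Forward edge: respects the existing order. Still a DAG, same toposort still valid.
Still a DAG? yes

Answer: yes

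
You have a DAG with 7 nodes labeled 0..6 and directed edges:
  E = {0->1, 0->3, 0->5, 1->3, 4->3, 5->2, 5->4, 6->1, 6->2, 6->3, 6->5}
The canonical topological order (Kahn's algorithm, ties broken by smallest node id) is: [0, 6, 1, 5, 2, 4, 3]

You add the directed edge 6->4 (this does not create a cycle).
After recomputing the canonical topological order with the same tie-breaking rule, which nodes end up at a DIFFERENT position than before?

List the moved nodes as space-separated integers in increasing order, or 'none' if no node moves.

Answer: none

Derivation:
Old toposort: [0, 6, 1, 5, 2, 4, 3]
Added edge 6->4
Recompute Kahn (smallest-id tiebreak):
  initial in-degrees: [0, 2, 2, 4, 2, 2, 0]
  ready (indeg=0): [0, 6]
  pop 0: indeg[1]->1; indeg[3]->3; indeg[5]->1 | ready=[6] | order so far=[0]
  pop 6: indeg[1]->0; indeg[2]->1; indeg[3]->2; indeg[4]->1; indeg[5]->0 | ready=[1, 5] | order so far=[0, 6]
  pop 1: indeg[3]->1 | ready=[5] | order so far=[0, 6, 1]
  pop 5: indeg[2]->0; indeg[4]->0 | ready=[2, 4] | order so far=[0, 6, 1, 5]
  pop 2: no out-edges | ready=[4] | order so far=[0, 6, 1, 5, 2]
  pop 4: indeg[3]->0 | ready=[3] | order so far=[0, 6, 1, 5, 2, 4]
  pop 3: no out-edges | ready=[] | order so far=[0, 6, 1, 5, 2, 4, 3]
New canonical toposort: [0, 6, 1, 5, 2, 4, 3]
Compare positions:
  Node 0: index 0 -> 0 (same)
  Node 1: index 2 -> 2 (same)
  Node 2: index 4 -> 4 (same)
  Node 3: index 6 -> 6 (same)
  Node 4: index 5 -> 5 (same)
  Node 5: index 3 -> 3 (same)
  Node 6: index 1 -> 1 (same)
Nodes that changed position: none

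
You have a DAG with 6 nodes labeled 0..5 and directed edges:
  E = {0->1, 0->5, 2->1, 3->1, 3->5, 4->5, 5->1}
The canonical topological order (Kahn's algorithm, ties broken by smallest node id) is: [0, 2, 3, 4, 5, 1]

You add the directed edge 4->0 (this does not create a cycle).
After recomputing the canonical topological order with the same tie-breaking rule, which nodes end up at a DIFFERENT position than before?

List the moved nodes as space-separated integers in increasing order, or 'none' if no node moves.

Answer: 0 2 3 4

Derivation:
Old toposort: [0, 2, 3, 4, 5, 1]
Added edge 4->0
Recompute Kahn (smallest-id tiebreak):
  initial in-degrees: [1, 4, 0, 0, 0, 3]
  ready (indeg=0): [2, 3, 4]
  pop 2: indeg[1]->3 | ready=[3, 4] | order so far=[2]
  pop 3: indeg[1]->2; indeg[5]->2 | ready=[4] | order so far=[2, 3]
  pop 4: indeg[0]->0; indeg[5]->1 | ready=[0] | order so far=[2, 3, 4]
  pop 0: indeg[1]->1; indeg[5]->0 | ready=[5] | order so far=[2, 3, 4, 0]
  pop 5: indeg[1]->0 | ready=[1] | order so far=[2, 3, 4, 0, 5]
  pop 1: no out-edges | ready=[] | order so far=[2, 3, 4, 0, 5, 1]
New canonical toposort: [2, 3, 4, 0, 5, 1]
Compare positions:
  Node 0: index 0 -> 3 (moved)
  Node 1: index 5 -> 5 (same)
  Node 2: index 1 -> 0 (moved)
  Node 3: index 2 -> 1 (moved)
  Node 4: index 3 -> 2 (moved)
  Node 5: index 4 -> 4 (same)
Nodes that changed position: 0 2 3 4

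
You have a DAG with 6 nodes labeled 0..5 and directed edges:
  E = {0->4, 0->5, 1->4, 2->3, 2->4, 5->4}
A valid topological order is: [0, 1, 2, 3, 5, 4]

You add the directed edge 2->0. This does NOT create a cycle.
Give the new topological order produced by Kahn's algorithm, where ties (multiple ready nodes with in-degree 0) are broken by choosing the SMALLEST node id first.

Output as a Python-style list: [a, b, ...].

Answer: [1, 2, 0, 3, 5, 4]

Derivation:
Old toposort: [0, 1, 2, 3, 5, 4]
Added edge: 2->0
Position of 2 (2) > position of 0 (0). Must reorder: 2 must now come before 0.
Run Kahn's algorithm (break ties by smallest node id):
  initial in-degrees: [1, 0, 0, 1, 4, 1]
  ready (indeg=0): [1, 2]
  pop 1: indeg[4]->3 | ready=[2] | order so far=[1]
  pop 2: indeg[0]->0; indeg[3]->0; indeg[4]->2 | ready=[0, 3] | order so far=[1, 2]
  pop 0: indeg[4]->1; indeg[5]->0 | ready=[3, 5] | order so far=[1, 2, 0]
  pop 3: no out-edges | ready=[5] | order so far=[1, 2, 0, 3]
  pop 5: indeg[4]->0 | ready=[4] | order so far=[1, 2, 0, 3, 5]
  pop 4: no out-edges | ready=[] | order so far=[1, 2, 0, 3, 5, 4]
  Result: [1, 2, 0, 3, 5, 4]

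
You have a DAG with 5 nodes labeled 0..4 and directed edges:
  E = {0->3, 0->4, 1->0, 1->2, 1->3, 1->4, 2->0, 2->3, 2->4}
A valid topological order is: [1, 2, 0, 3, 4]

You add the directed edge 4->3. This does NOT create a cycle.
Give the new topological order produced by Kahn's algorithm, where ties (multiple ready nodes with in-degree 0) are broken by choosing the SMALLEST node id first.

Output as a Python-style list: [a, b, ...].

Old toposort: [1, 2, 0, 3, 4]
Added edge: 4->3
Position of 4 (4) > position of 3 (3). Must reorder: 4 must now come before 3.
Run Kahn's algorithm (break ties by smallest node id):
  initial in-degrees: [2, 0, 1, 4, 3]
  ready (indeg=0): [1]
  pop 1: indeg[0]->1; indeg[2]->0; indeg[3]->3; indeg[4]->2 | ready=[2] | order so far=[1]
  pop 2: indeg[0]->0; indeg[3]->2; indeg[4]->1 | ready=[0] | order so far=[1, 2]
  pop 0: indeg[3]->1; indeg[4]->0 | ready=[4] | order so far=[1, 2, 0]
  pop 4: indeg[3]->0 | ready=[3] | order so far=[1, 2, 0, 4]
  pop 3: no out-edges | ready=[] | order so far=[1, 2, 0, 4, 3]
  Result: [1, 2, 0, 4, 3]

Answer: [1, 2, 0, 4, 3]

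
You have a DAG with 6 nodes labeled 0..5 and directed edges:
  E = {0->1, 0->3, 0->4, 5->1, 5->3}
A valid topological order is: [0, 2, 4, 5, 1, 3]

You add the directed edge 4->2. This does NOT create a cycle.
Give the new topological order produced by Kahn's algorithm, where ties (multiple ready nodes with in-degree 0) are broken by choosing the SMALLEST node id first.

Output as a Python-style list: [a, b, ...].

Old toposort: [0, 2, 4, 5, 1, 3]
Added edge: 4->2
Position of 4 (2) > position of 2 (1). Must reorder: 4 must now come before 2.
Run Kahn's algorithm (break ties by smallest node id):
  initial in-degrees: [0, 2, 1, 2, 1, 0]
  ready (indeg=0): [0, 5]
  pop 0: indeg[1]->1; indeg[3]->1; indeg[4]->0 | ready=[4, 5] | order so far=[0]
  pop 4: indeg[2]->0 | ready=[2, 5] | order so far=[0, 4]
  pop 2: no out-edges | ready=[5] | order so far=[0, 4, 2]
  pop 5: indeg[1]->0; indeg[3]->0 | ready=[1, 3] | order so far=[0, 4, 2, 5]
  pop 1: no out-edges | ready=[3] | order so far=[0, 4, 2, 5, 1]
  pop 3: no out-edges | ready=[] | order so far=[0, 4, 2, 5, 1, 3]
  Result: [0, 4, 2, 5, 1, 3]

Answer: [0, 4, 2, 5, 1, 3]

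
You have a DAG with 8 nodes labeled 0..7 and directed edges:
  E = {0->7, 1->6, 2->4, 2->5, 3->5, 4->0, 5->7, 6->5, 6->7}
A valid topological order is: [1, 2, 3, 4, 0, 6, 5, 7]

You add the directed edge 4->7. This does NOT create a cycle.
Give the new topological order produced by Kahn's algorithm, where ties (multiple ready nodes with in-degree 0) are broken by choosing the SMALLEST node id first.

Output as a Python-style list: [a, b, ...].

Old toposort: [1, 2, 3, 4, 0, 6, 5, 7]
Added edge: 4->7
Position of 4 (3) < position of 7 (7). Old order still valid.
Run Kahn's algorithm (break ties by smallest node id):
  initial in-degrees: [1, 0, 0, 0, 1, 3, 1, 4]
  ready (indeg=0): [1, 2, 3]
  pop 1: indeg[6]->0 | ready=[2, 3, 6] | order so far=[1]
  pop 2: indeg[4]->0; indeg[5]->2 | ready=[3, 4, 6] | order so far=[1, 2]
  pop 3: indeg[5]->1 | ready=[4, 6] | order so far=[1, 2, 3]
  pop 4: indeg[0]->0; indeg[7]->3 | ready=[0, 6] | order so far=[1, 2, 3, 4]
  pop 0: indeg[7]->2 | ready=[6] | order so far=[1, 2, 3, 4, 0]
  pop 6: indeg[5]->0; indeg[7]->1 | ready=[5] | order so far=[1, 2, 3, 4, 0, 6]
  pop 5: indeg[7]->0 | ready=[7] | order so far=[1, 2, 3, 4, 0, 6, 5]
  pop 7: no out-edges | ready=[] | order so far=[1, 2, 3, 4, 0, 6, 5, 7]
  Result: [1, 2, 3, 4, 0, 6, 5, 7]

Answer: [1, 2, 3, 4, 0, 6, 5, 7]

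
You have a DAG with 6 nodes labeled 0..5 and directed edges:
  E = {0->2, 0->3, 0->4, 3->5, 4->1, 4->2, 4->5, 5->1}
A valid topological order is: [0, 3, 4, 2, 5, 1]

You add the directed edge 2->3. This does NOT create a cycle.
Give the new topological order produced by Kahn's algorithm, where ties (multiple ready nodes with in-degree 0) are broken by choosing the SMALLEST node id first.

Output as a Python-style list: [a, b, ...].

Old toposort: [0, 3, 4, 2, 5, 1]
Added edge: 2->3
Position of 2 (3) > position of 3 (1). Must reorder: 2 must now come before 3.
Run Kahn's algorithm (break ties by smallest node id):
  initial in-degrees: [0, 2, 2, 2, 1, 2]
  ready (indeg=0): [0]
  pop 0: indeg[2]->1; indeg[3]->1; indeg[4]->0 | ready=[4] | order so far=[0]
  pop 4: indeg[1]->1; indeg[2]->0; indeg[5]->1 | ready=[2] | order so far=[0, 4]
  pop 2: indeg[3]->0 | ready=[3] | order so far=[0, 4, 2]
  pop 3: indeg[5]->0 | ready=[5] | order so far=[0, 4, 2, 3]
  pop 5: indeg[1]->0 | ready=[1] | order so far=[0, 4, 2, 3, 5]
  pop 1: no out-edges | ready=[] | order so far=[0, 4, 2, 3, 5, 1]
  Result: [0, 4, 2, 3, 5, 1]

Answer: [0, 4, 2, 3, 5, 1]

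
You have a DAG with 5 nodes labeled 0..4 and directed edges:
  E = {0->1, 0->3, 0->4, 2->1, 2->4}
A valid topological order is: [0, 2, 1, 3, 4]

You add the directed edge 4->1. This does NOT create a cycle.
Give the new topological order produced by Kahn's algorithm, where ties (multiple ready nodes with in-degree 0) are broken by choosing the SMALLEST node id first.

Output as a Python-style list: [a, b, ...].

Old toposort: [0, 2, 1, 3, 4]
Added edge: 4->1
Position of 4 (4) > position of 1 (2). Must reorder: 4 must now come before 1.
Run Kahn's algorithm (break ties by smallest node id):
  initial in-degrees: [0, 3, 0, 1, 2]
  ready (indeg=0): [0, 2]
  pop 0: indeg[1]->2; indeg[3]->0; indeg[4]->1 | ready=[2, 3] | order so far=[0]
  pop 2: indeg[1]->1; indeg[4]->0 | ready=[3, 4] | order so far=[0, 2]
  pop 3: no out-edges | ready=[4] | order so far=[0, 2, 3]
  pop 4: indeg[1]->0 | ready=[1] | order so far=[0, 2, 3, 4]
  pop 1: no out-edges | ready=[] | order so far=[0, 2, 3, 4, 1]
  Result: [0, 2, 3, 4, 1]

Answer: [0, 2, 3, 4, 1]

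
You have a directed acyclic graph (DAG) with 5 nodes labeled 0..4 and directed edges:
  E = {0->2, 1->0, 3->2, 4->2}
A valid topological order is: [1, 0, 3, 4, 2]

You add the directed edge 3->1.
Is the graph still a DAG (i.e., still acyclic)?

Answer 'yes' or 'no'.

Answer: yes

Derivation:
Given toposort: [1, 0, 3, 4, 2]
Position of 3: index 2; position of 1: index 0
New edge 3->1: backward (u after v in old order)
Backward edge: old toposort is now invalid. Check if this creates a cycle.
Does 1 already reach 3? Reachable from 1: [0, 1, 2]. NO -> still a DAG (reorder needed).
Still a DAG? yes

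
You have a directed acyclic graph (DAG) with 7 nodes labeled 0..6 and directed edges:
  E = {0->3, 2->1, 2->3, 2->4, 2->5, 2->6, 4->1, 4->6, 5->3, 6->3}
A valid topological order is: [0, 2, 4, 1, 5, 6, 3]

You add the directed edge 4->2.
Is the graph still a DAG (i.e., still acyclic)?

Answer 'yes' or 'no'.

Answer: no

Derivation:
Given toposort: [0, 2, 4, 1, 5, 6, 3]
Position of 4: index 2; position of 2: index 1
New edge 4->2: backward (u after v in old order)
Backward edge: old toposort is now invalid. Check if this creates a cycle.
Does 2 already reach 4? Reachable from 2: [1, 2, 3, 4, 5, 6]. YES -> cycle!
Still a DAG? no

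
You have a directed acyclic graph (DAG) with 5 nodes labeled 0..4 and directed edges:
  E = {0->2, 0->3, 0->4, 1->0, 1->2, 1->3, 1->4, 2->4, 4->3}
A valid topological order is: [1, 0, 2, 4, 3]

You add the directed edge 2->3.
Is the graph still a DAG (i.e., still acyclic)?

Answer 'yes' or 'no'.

Answer: yes

Derivation:
Given toposort: [1, 0, 2, 4, 3]
Position of 2: index 2; position of 3: index 4
New edge 2->3: forward
Forward edge: respects the existing order. Still a DAG, same toposort still valid.
Still a DAG? yes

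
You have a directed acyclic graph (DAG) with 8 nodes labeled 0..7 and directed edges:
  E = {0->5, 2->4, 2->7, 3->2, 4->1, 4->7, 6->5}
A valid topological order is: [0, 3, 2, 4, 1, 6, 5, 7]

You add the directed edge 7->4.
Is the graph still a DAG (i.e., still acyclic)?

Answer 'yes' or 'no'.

Answer: no

Derivation:
Given toposort: [0, 3, 2, 4, 1, 6, 5, 7]
Position of 7: index 7; position of 4: index 3
New edge 7->4: backward (u after v in old order)
Backward edge: old toposort is now invalid. Check if this creates a cycle.
Does 4 already reach 7? Reachable from 4: [1, 4, 7]. YES -> cycle!
Still a DAG? no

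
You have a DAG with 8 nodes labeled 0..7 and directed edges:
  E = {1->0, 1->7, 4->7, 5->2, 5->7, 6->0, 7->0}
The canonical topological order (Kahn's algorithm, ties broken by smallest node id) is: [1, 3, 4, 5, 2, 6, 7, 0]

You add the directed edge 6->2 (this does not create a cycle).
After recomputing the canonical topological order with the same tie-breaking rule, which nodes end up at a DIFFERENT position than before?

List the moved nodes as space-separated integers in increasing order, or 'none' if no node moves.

Answer: 2 6

Derivation:
Old toposort: [1, 3, 4, 5, 2, 6, 7, 0]
Added edge 6->2
Recompute Kahn (smallest-id tiebreak):
  initial in-degrees: [3, 0, 2, 0, 0, 0, 0, 3]
  ready (indeg=0): [1, 3, 4, 5, 6]
  pop 1: indeg[0]->2; indeg[7]->2 | ready=[3, 4, 5, 6] | order so far=[1]
  pop 3: no out-edges | ready=[4, 5, 6] | order so far=[1, 3]
  pop 4: indeg[7]->1 | ready=[5, 6] | order so far=[1, 3, 4]
  pop 5: indeg[2]->1; indeg[7]->0 | ready=[6, 7] | order so far=[1, 3, 4, 5]
  pop 6: indeg[0]->1; indeg[2]->0 | ready=[2, 7] | order so far=[1, 3, 4, 5, 6]
  pop 2: no out-edges | ready=[7] | order so far=[1, 3, 4, 5, 6, 2]
  pop 7: indeg[0]->0 | ready=[0] | order so far=[1, 3, 4, 5, 6, 2, 7]
  pop 0: no out-edges | ready=[] | order so far=[1, 3, 4, 5, 6, 2, 7, 0]
New canonical toposort: [1, 3, 4, 5, 6, 2, 7, 0]
Compare positions:
  Node 0: index 7 -> 7 (same)
  Node 1: index 0 -> 0 (same)
  Node 2: index 4 -> 5 (moved)
  Node 3: index 1 -> 1 (same)
  Node 4: index 2 -> 2 (same)
  Node 5: index 3 -> 3 (same)
  Node 6: index 5 -> 4 (moved)
  Node 7: index 6 -> 6 (same)
Nodes that changed position: 2 6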